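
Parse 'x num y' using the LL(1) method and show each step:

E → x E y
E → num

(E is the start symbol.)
LL(1) parsing maintains a stack (initially the start symbol over $) and the input. At each step: if the stack top is a terminal, match it against the current input token; if it is a non-terminal N, replace it with the RHS of M[N, lookahead] (the unique production whose predict set contains the lookahead).

Stack is shown with the top on the left.

Stack    Input      Action
--------------------------
E $      x num y $  output E → x E y
x E y $  x num y $  match 'x'
E y $    num y $    output E → num
num y $  num y $    match 'num'
y $      y $        match 'y'
$        $          accept

The string is accepted.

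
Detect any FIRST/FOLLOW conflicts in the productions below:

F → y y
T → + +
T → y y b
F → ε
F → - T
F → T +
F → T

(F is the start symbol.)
No FIRST/FOLLOW conflicts.

Nullable non-terminals: F.
FIRST sets used below: FIRST(T) = { '+', 'y' }

F: nullable alternative(s) F → ε; FOLLOW(F) = { $ }
  F → y y: FIRST \ {ε} = { 'y' } — disjoint from FOLLOW(F)
  F → ε: FIRST \ {ε} = { } — this is the only nullable alternative, skip
  F → - T: FIRST \ {ε} = { '-' } — disjoint from FOLLOW(F)
  F → T +: FIRST \ {ε} = { '+', 'y' } — disjoint from FOLLOW(F)
  F → T: FIRST \ {ε} = { '+', 'y' } — disjoint from FOLLOW(F)

T has no nullable alternative, so no FIRST/FOLLOW check is needed there.

No FIRST/FOLLOW conflicts found.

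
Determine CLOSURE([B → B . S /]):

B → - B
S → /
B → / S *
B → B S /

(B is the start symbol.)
{ [B → B . S /], [S → . /] }

Start with: [B → B . S /]
  [B → B . S /] has the dot before S: add [S → . /]
No further items can be added.

CLOSURE = { [B → B . S /], [S → . /] }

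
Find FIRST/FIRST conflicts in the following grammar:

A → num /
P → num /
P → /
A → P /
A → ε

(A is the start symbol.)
FIRST sets of the non-terminals at (or reachable through a nullable prefix from) the front of some alternative:
  FIRST(P) = { '/', 'num' }

Productions for A:
  A → num /: FIRST = { 'num' }
  A → P /: FIRST = { '/', 'num' }
  A → ε: FIRST = { ε }
Productions for P:
  P → num /: FIRST = { 'num' }
  P → /: FIRST = { '/' }

Conflict for A: A → num / and A → P /
  Overlap: { 'num' }

Answer: Yes. A → num '/' / A → P '/' on { 'num' }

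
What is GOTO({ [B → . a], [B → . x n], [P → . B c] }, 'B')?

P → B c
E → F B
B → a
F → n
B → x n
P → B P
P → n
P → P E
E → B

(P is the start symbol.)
GOTO(I, 'B') = CLOSURE({ [A → αX.β] : [A → α.Xβ] ∈ I, X = 'B' })

Items with dot before 'B', with the dot advanced:
  [P → . B c] → [P → B . c]
Closure adds nothing (no advanced item has the dot before a non-terminal).

GOTO = { [P → B . c] }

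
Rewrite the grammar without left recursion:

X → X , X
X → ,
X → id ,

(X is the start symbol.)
X → , X'
X → id , X'
X' → , X X'
X' → ε

X is directly left-recursive. The standard transformation for
  A → A α₁ | ... | A α_m | β₁ | ... | β_n
is
  A  → β₁ A' | ... | β_n A'
  A' → α₁ A' | ... | α_m A' | ε

X → , becomes X → , X'
X → id , becomes X → id , X'
X → X , X becomes X' → , X X'
Add X' → ε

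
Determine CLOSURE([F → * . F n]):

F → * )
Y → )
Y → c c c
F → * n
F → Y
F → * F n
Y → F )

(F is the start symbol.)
{ [F → * . F n], [F → . * )], [F → . * F n], [F → . * n], [F → . Y], [Y → . )], [Y → . F )], [Y → . c c c] }

To compute CLOSURE, for each item [A → α.Bβ] where B is a non-terminal, add [B → .γ] for all productions B → γ; repeat for the newly added items until nothing changes.

Start with: [F → * . F n]
  [F → * . F n] has the dot before F: add [F → . * )], [F → . * n], [F → . Y], [F → . * F n]
  [F → . Y] has the dot before Y: add [Y → . )], [Y → . c c c], [Y → . F )]
No further items can be added.

CLOSURE = { [F → * . F n], [F → . * )], [F → . * F n], [F → . * n], [F → . Y], [Y → . )], [Y → . F )], [Y → . c c c] }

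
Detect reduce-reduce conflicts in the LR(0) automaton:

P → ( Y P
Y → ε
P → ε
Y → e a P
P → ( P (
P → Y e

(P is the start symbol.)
Yes — I0: [P → .] vs [Y → .]; I1: [P → .] vs [Y → .]; I5: [P → .] vs [Y → .]; I9: [P → .] vs [Y → .]

Augment with P' → P and build the canonical LR(0) collection (I0 = CLOSURE({[P' → . P]}), then GOTO on every symbol after a dot until no new states appear). It has 13 states:
  I0: { [P → . ( P (], [P → . ( Y P], [P → . Y e], [P → .], [P' → . P], [Y → . e a P], [Y → .] }  — shift, 2 reduces
  I1: { [P → ( . P (], [P → ( . Y P], [P → . ( P (], [P → . ( Y P], [P → . Y e], [P → .], [Y → . e a P], [Y → .] }  — shift, 2 reduces
  I2: { [P' → P .] }  — accept
  I3: { [P → Y . e] }  — shift
  I4: { [Y → e . a P] }  — shift
  I5: { [P → . ( P (], [P → . ( Y P], [P → . Y e], [P → .], [Y → . e a P], [Y → .], [Y → e a . P] }  — shift, 2 reduces
  I6: { [Y → e a P .] }  — reduce
  I7: { [P → Y e .] }  — reduce
  I8: { [P → ( P . (] }  — shift
  I9: { [P → ( Y . P], [P → . ( P (], [P → . ( Y P], [P → . Y e], [P → .], [P → Y . e], [Y → . e a P], [Y → .] }  — shift, 2 reduces
  I10: { [P → ( Y P .] }  — reduce
  I11: { [P → Y e .], [Y → e . a P] }  — shift, reduce
  I12: { [P → ( P ( .] }  — reduce

I0 contains complete items [P → .], [Y → .] — reduce-reduce conflict.
I1 contains complete items [P → .], [Y → .] — reduce-reduce conflict.
I5 contains complete items [P → .], [Y → .] — reduce-reduce conflict.
I9 contains complete items [P → .], [Y → .] — reduce-reduce conflict.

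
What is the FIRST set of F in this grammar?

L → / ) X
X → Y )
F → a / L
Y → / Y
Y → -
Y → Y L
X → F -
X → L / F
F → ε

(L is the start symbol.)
{ 'a', ε }

From F → a / L:
  - a is a terminal: add 'a' and stop
From F → ε:
  - ε-production, so ε ∈ FIRST(F)

Collecting: FIRST(F) = { 'a', ε }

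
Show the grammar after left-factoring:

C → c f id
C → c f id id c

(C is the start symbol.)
C → c f id C'
C' → ε
C' → id c

Left-factoring transforms A → αβ₁ | αβ₂ into A → αA' and A' → β₁ | β₂
(α is the longest common prefix among the alternatives). Repeat until
no nonterminal has two alternatives with a common prefix.

Round 1: C has alternatives sharing prefix 'c f id'. Introduce C': C → c f id C'
  Add: C' → ε
  Add: C' → id c

No remaining common prefixes — done.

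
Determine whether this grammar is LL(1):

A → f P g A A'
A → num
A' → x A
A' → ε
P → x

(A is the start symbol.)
Relevant sets:
  FOLLOW(A') = { $, 'x' }

For A:
  PREDICT(A → f P g A A') = { 'f' }
  PREDICT(A → num) = { 'num' }
For A':
  PREDICT(A' → x A) = { 'x' }
  PREDICT(A' → ε) = { $, 'x' }
P has a single production, so nothing to check there.

Conflict found: Predict set conflict for A': { 'x' }
The grammar is NOT LL(1).

Answer: No. Predict set conflict for A': { 'x' }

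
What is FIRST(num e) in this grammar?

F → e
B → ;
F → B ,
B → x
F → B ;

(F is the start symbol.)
To compute FIRST(num e), process the symbols left to right:
Symbol num is a terminal. Add 'num' and stop.
FIRST(num e) = { 'num' }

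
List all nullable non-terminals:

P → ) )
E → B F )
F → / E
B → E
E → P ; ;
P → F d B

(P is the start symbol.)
A non-terminal is nullable if it can derive ε (the empty string): either it has an ε-production, or it has a production whose right-hand side consists entirely of nullable non-terminals.

There are no ε-productions, so no non-terminal can derive ε.
No non-terminals are nullable.

Answer: None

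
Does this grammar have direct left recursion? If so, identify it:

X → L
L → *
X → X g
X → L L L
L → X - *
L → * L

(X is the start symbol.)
Yes, X is left-recursive

Direct left recursion occurs when N → N α for some non-terminal N (the right-hand side begins with the left-hand side itself).

X → L: starts with L
L → *: starts with '*'
X → X g: LEFT RECURSIVE (starts with X)
X → L L L: starts with L
L → X - *: starts with X
L → * L: starts with '*'

The grammar has direct left recursion on: X.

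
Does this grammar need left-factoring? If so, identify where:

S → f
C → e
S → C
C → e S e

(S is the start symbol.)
Left-factoring is needed when two productions for the same non-terminal
share a common prefix on the right-hand side.

Productions for S:
  S → f
  S → C
Productions for C:
  C → e
  C → e S e

Found common prefix 'e' in productions for C

Answer: Yes, C has productions with common prefix 'e'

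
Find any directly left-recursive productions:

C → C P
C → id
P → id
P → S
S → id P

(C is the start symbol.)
C → C P: LEFT RECURSIVE (starts with C)
C → id: starts with id
P → id: starts with id
P → S: starts with S
S → id P: starts with id

The grammar has direct left recursion on: C.

Answer: Yes, C is left-recursive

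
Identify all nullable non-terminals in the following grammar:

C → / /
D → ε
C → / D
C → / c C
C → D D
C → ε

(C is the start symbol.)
{ 'C', 'D' }

ε-productions: D → ε, C → ε
So D, C are immediately nullable.
Every non-terminal is now nullable.
Nullable = { 'C', 'D' }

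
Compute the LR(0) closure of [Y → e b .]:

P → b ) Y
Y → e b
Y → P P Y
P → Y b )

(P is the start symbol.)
Start with: [Y → e b .]
The dot is at the end, so nothing is added.

CLOSURE = { [Y → e b .] }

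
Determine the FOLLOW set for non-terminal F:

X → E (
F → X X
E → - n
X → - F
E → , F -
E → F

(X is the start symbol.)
To compute FOLLOW(F), find every occurrence of F on a right-hand side N → α F β: add FIRST(β) \ {ε}, and if β is empty or nullable also add FOLLOW(N). Iterate to a fixed point.

In X → - F: F is at the end, add FOLLOW(X)
In E → , F -: F is followed by '-', add FIRST('-') \ {ε} = { '-' }
In E → F: F is at the end, add FOLLOW(E)

The FOLLOW sets referred to above (computed the same way, to a fixed point):
  FOLLOW(X) = { $, '(', ',', '-' }
  FOLLOW(E) = { '(' }

Taking the union: FOLLOW(F) = { $, '(', ',', '-' }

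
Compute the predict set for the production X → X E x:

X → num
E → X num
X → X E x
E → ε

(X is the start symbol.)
PREDICT(X → X E x) = (FIRST(RHS) \ {ε}) ∪ (FOLLOW(X) if ε ∈ FIRST(RHS), i.e. RHS ⇒* ε)
FIRST(X) = { 'num' }
FIRST(X E x) = { 'num' }
ε ∉ FIRST(X E x), so FOLLOW(X) is not added.
PREDICT(X → X E x) = { 'num' }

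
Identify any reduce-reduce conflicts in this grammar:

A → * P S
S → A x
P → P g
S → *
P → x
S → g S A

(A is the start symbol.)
A reduce-reduce conflict occurs when an LR(0) state has two complete items [A → α .] and [B → β .] — both call for a reduction, and with no lookahead the parser cannot choose between them.

Augment with A' → A and build the canonical LR(0) collection (I0 = CLOSURE({[A' → . A]}), then GOTO on every symbol after a dot until no new states appear). It has 13 states:
  I0: { [A → . * P S], [A' → . A] }  — shift
  I1: { [A → * . P S], [P → . P g], [P → . x] }  — shift
  I2: { [A' → A .] }  — accept
  I3: { [A → * P . S], [A → . * P S], [P → P . g], [S → . *], [S → . A x], [S → . g S A] }  — shift
  I4: { [P → x .] }  — reduce
  I5: { [A → * . P S], [P → . P g], [P → . x], [S → * .] }  — shift, reduce
  I6: { [S → A . x] }  — shift
  I7: { [A → * P S .] }  — reduce
  I8: { [A → . * P S], [P → P g .], [S → . *], [S → . A x], [S → . g S A], [S → g . S A] }  — shift, reduce
  I9: { [A → . * P S], [S → g S . A] }  — shift
  I10: { [A → . * P S], [S → . *], [S → . A x], [S → . g S A], [S → g . S A] }  — shift
  I11: { [S → g S A .] }  — reduce
  I12: { [S → A x .] }  — reduce

No state contains more than one complete item.

Answer: No reduce-reduce conflicts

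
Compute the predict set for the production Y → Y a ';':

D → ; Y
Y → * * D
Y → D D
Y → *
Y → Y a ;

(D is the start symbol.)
{ '*', ';' }

PREDICT(Y → Y a ';') = (FIRST(RHS) \ {ε}) ∪ (FOLLOW(Y) if ε ∈ FIRST(RHS), i.e. RHS ⇒* ε)
FIRST(Y) = { '*', ';' }
FIRST(Y a ';') = { '*', ';' }
ε ∉ FIRST(Y a ';'), so FOLLOW(Y) is not added.
PREDICT(Y → Y a ';') = { '*', ';' }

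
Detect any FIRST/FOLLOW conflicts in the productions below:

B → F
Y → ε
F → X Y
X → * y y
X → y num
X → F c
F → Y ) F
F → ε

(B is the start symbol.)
Yes. F → X Y with FOLLOW(F) on { 'c' }

A FIRST/FOLLOW conflict occurs when a non-terminal N has a nullable alternative N → β (β ⇒* ε) and another alternative N → α with FIRST(α) ∩ FOLLOW(N) ≠ ∅: on such a lookahead the parser cannot decide between expanding α and letting N vanish via β.

Nullable non-terminals: B, F, Y.
FIRST sets used below: FIRST(X) = { ')', '*', 'c', 'y' }, FIRST(Y) = { ε }
B has a nullable alternative but only one production, so nothing to check.

F: nullable alternative(s) F → ε; FOLLOW(F) = { $, 'c' }
  F → X Y: FIRST \ {ε} = { ')', '*', 'c', 'y' } — overlaps FOLLOW(F) on { 'c' }: CONFLICT
  F → Y ) F: FIRST \ {ε} = { ')' } — disjoint from FOLLOW(F)
  F → ε: FIRST \ {ε} = { } — this is the only nullable alternative, skip
Y has a nullable alternative but only one production, so nothing to check.

X has no nullable alternative, so no FIRST/FOLLOW check is needed there.

So the grammar has 1 FIRST/FOLLOW conflict (marked CONFLICT above).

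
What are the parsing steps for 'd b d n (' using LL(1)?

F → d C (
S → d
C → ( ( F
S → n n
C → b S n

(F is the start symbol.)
LL(1) parsing maintains a stack (initially the start symbol over $) and the input. At each step: if the stack top is a terminal, match it against the current input token; if it is a non-terminal N, replace it with the RHS of M[N, lookahead] (the unique production whose predict set contains the lookahead).

Stack is shown with the top on the left.

Stack      Input        Action
------------------------------
F $        d b d n ( $  output F → d C (
d C ( $    d b d n ( $  match 'd'
C ( $      b d n ( $    output C → b S n
b S n ( $  b d n ( $    match 'b'
S n ( $    d n ( $      output S → d
d n ( $    d n ( $      match 'd'
n ( $      n ( $        match 'n'
( $        ( $          match '('
$          $            accept

The string is accepted.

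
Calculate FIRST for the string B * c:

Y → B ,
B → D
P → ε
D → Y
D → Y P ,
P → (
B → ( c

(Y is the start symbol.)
{ '(' }

FIRST sets of the non-terminals involved (from the grammar, by fixed-point iteration):
  FIRST(B) = { '(' }

To compute FIRST(B * c), process the symbols left to right:
Symbol B is a non-terminal. Add FIRST(B) \ {ε} = { '(' }
B is not nullable (ε ∉ FIRST(B)), so stop here.
FIRST(B * c) = { '(' }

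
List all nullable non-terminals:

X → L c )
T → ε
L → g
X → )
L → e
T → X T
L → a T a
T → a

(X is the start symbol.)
A non-terminal is nullable if it can derive ε (the empty string): either it has an ε-production, or it has a production whose right-hand side consists entirely of nullable non-terminals.

ε-productions: T → ε
So T is immediately nullable.
No further non-terminal can be added: every production for the remaining non-terminals contains a terminal or a non-nullable non-terminal.
Nullable = { 'T' }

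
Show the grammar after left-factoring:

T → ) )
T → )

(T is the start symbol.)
T → ) T'
T' → )
T' → ε

Left-factoring transforms A → αβ₁ | αβ₂ into A → αA' and A' → β₁ | β₂
(α is the longest common prefix among the alternatives). Repeat until
no nonterminal has two alternatives with a common prefix.

Round 1: T has alternatives sharing prefix ')'. Introduce T': T → ) T'
  Add: T' → )
  Add: T' → ε

No remaining common prefixes — done.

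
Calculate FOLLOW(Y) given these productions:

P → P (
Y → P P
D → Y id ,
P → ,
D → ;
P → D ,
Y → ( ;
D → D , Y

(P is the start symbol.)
{ ',', 'id' }

To compute FOLLOW(Y), find every occurrence of Y on a right-hand side N → α Y β: add FIRST(β) \ {ε}, and if β is empty or nullable also add FOLLOW(N). Iterate to a fixed point.

In D → Y id ,: Y is followed by id ',', add FIRST(id ',') \ {ε} = { 'id' }
In D → D , Y: Y is at the end, add FOLLOW(D)

The FOLLOW sets referred to above (computed the same way, to a fixed point):
  FOLLOW(D) = { ',' }

Taking the union: FOLLOW(Y) = { ',', 'id' }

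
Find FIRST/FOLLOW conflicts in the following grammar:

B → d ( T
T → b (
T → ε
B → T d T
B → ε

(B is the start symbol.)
No FIRST/FOLLOW conflicts.

A FIRST/FOLLOW conflict occurs when a non-terminal N has a nullable alternative N → β (β ⇒* ε) and another alternative N → α with FIRST(α) ∩ FOLLOW(N) ≠ ∅: on such a lookahead the parser cannot decide between expanding α and letting N vanish via β.

Nullable non-terminals: B, T.
FIRST sets used below: FIRST(T) = { 'b', ε }

B: nullable alternative(s) B → ε; FOLLOW(B) = { $ }
  B → d ( T: FIRST \ {ε} = { 'd' } — disjoint from FOLLOW(B)
  B → T d T: FIRST \ {ε} = { 'b', 'd' } — disjoint from FOLLOW(B)
  B → ε: FIRST \ {ε} = { } — this is the only nullable alternative, skip

T: nullable alternative(s) T → ε; FOLLOW(T) = { $, 'd' }
  T → b (: FIRST \ {ε} = { 'b' } — disjoint from FOLLOW(T)
  T → ε: FIRST \ {ε} = { } — this is the only nullable alternative, skip

No FIRST/FOLLOW conflicts found.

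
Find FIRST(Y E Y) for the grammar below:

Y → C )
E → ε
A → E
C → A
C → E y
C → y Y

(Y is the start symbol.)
{ ')', 'y' }

FIRST sets of the non-terminals involved (from the grammar, by fixed-point iteration):
  FIRST(Y) = { ')', 'y' }

To compute FIRST(Y E Y), process the symbols left to right:
Symbol Y is a non-terminal. Add FIRST(Y) \ {ε} = { ')', 'y' }
Y is not nullable (ε ∉ FIRST(Y)), so stop here.
FIRST(Y E Y) = { ')', 'y' }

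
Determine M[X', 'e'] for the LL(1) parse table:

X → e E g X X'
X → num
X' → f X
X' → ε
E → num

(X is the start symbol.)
Empty (error entry)

To find M[X', 'e'], we find productions for X' where 'e' is in the predict set (PREDICT(N → α) = (FIRST(α) \ {ε}) ∪ (FOLLOW(N) if α ⇒* ε)).

Relevant sets:
  FOLLOW(X') = { $, 'f' }

X' → f X: PREDICT = { 'f' }
X' → ε: PREDICT = { $, 'f' }

M[X', 'e'] is empty (no production applies)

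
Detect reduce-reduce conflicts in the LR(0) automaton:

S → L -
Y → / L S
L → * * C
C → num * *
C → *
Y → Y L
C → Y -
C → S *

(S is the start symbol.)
Augment with S' → S and build the canonical LR(0) collection (I0 = CLOSURE({[S' → . S]}), then GOTO on every symbol after a dot until no new states appear). It has 19 states:
  I0: { [L → . * * C], [S → . L -], [S' → . S] }  — shift
  I1: { [L → * . * C] }  — shift
  I2: { [S → L . -] }  — shift
  I3: { [S' → S .] }  — accept
  I4: { [S → L - .] }  — reduce
  I5: { [C → . *], [C → . S *], [C → . Y -], [C → . num * *], [L → * * . C], [L → . * * C], [S → . L -], [Y → . / L S], [Y → . Y L] }  — shift
  I6: { [C → * .], [L → * . * C] }  — shift, reduce
  I7: { [L → . * * C], [Y → / . L S] }  — shift
  I8: { [L → * * C .] }  — reduce
  I9: { [C → S . *] }  — shift
  I10: { [C → Y . -], [L → . * * C], [Y → Y . L] }  — shift
  I11: { [C → num . * *] }  — shift
  I12: { [C → num * . *] }  — shift
  I13: { [C → num * * .] }  — reduce
  I14: { [C → Y - .] }  — reduce
  I15: { [Y → Y L .] }  — reduce
  I16: { [C → S * .] }  — reduce
  I17: { [L → . * * C], [S → . L -], [Y → / L . S] }  — shift
  I18: { [Y → / L S .] }  — reduce

No state contains more than one complete item.

Answer: No reduce-reduce conflicts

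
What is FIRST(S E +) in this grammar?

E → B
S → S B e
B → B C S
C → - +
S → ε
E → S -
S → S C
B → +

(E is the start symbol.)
{ '+', '-' }

FIRST sets of the non-terminals involved (from the grammar, by fixed-point iteration):
  FIRST(S) = { '+', '-', ε }
  FIRST(E) = { '+', '-' }

To compute FIRST(S E +), process the symbols left to right:
Symbol S is a non-terminal. Add FIRST(S) \ {ε} = { '+', '-' }
S is nullable (ε ∈ FIRST(S)), continue to the next symbol.
Symbol E is a non-terminal. Add FIRST(E) \ {ε} = { '+', '-' }
E is not nullable (ε ∉ FIRST(E)), so stop here.
FIRST(S E +) = { '+', '-' }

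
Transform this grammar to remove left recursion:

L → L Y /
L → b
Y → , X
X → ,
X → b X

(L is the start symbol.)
L is directly left-recursive. The standard transformation for
  A → A α₁ | ... | A α_m | β₁ | ... | β_n
is
  A  → β₁ A' | ... | β_n A'
  A' → α₁ A' | ... | α_m A' | ε

L → b becomes L → b L'
L → L Y / becomes L' → Y / L'
Add L' → ε

Productions for other non-terminals are unchanged:
  Y → , X
  X → ,
  X → b X

Resulting grammar:
L → b L'
L' → Y / L'
L' → ε
Y → , X
X → ,
X → b X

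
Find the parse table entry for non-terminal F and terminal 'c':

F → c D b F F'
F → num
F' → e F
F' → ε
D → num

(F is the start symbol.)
To find M[F, 'c'], we find productions for F where 'c' is in the predict set (PREDICT(N → α) = (FIRST(α) \ {ε}) ∪ (FOLLOW(N) if α ⇒* ε)).

F → c D b F F': PREDICT = { 'c' }
  'c' is in predict set, so this production goes in M[F, 'c']
F → num: PREDICT = { 'num' }

M[F, 'c'] = F → c D b F F'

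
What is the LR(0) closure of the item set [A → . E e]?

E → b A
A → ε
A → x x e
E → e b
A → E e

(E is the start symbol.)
Start with: [A → . E e]
  [A → . E e] has the dot before E: add [E → . b A], [E → . e b]
No further items can be added.

CLOSURE = { [A → . E e], [E → . b A], [E → . e b] }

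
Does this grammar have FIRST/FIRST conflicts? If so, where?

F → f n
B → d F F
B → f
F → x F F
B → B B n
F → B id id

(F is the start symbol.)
Yes. F → f n / F → B id id on { 'f' }; B → d F F / B → B B n on { 'd' }; B → f / B → B B n on { 'f' }

A FIRST/FIRST conflict occurs when two productions N → α and N → β for the same non-terminal have FIRST(α) ∩ FIRST(β) ≠ ∅ (with ε ∈ FIRST of a nullable right-hand side, so two nullable alternatives also conflict).

FIRST sets of the non-terminals at (or reachable through a nullable prefix from) the front of some alternative:
  FIRST(B) = { 'd', 'f' }

Productions for F:
  F → f n: FIRST = { 'f' }
  F → x F F: FIRST = { 'x' }
  F → B id id: FIRST = { 'd', 'f' }
Productions for B:
  B → d F F: FIRST = { 'd' }
  B → f: FIRST = { 'f' }
  B → B B n: FIRST = { 'd', 'f' }

Conflict for F: F → f n and F → B id id
  Overlap: { 'f' }
Conflict for B: B → d F F and B → B B n
  Overlap: { 'd' }
Conflict for B: B → f and B → B B n
  Overlap: { 'f' }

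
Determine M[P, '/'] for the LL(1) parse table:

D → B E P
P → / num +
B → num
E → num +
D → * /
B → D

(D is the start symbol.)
To find M[P, '/'], we find productions for P where '/' is in the predict set (PREDICT(N → α) = (FIRST(α) \ {ε}) ∪ (FOLLOW(N) if α ⇒* ε)).

P → / num +: PREDICT = { '/' }
  '/' is in predict set, so this production goes in M[P, '/']

M[P, '/'] = P → / num +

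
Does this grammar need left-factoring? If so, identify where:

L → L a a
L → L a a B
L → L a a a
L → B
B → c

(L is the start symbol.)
Left-factoring is needed when two productions for the same non-terminal
share a common prefix on the right-hand side.

Productions for L:
  L → L a a
  L → L a a B
  L → L a a a
  L → B

Found common prefix 'L a a' in productions for L

Answer: Yes, L has productions with common prefix 'L a a'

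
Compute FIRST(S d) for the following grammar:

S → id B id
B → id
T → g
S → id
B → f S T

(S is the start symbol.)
FIRST sets of the non-terminals involved (from the grammar, by fixed-point iteration):
  FIRST(S) = { 'id' }

To compute FIRST(S d), process the symbols left to right:
Symbol S is a non-terminal. Add FIRST(S) \ {ε} = { 'id' }
S is not nullable (ε ∉ FIRST(S)), so stop here.
FIRST(S d) = { 'id' }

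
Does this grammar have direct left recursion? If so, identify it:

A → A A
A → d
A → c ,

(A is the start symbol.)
Yes, A is left-recursive

A → A A: LEFT RECURSIVE (starts with A)
A → d: starts with d
A → c ,: starts with c

The grammar has direct left recursion on: A.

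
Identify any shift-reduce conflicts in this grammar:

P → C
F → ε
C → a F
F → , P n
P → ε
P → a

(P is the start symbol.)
A shift-reduce conflict occurs when an LR(0) state has both:
  - a complete (reduce) item [A → α .] (dot at the end), and
  - a shift item [B → β . c γ] (dot before a terminal).

Augment with P' → P and build the canonical LR(0) collection (I0 = CLOSURE({[P' → . P]}), then GOTO on every symbol after a dot until no new states appear). It has 8 states:
  I0: { [C → . a F], [P → . C], [P → . a], [P → .], [P' → . P] }  — shift, reduce
  I1: { [P → C .] }  — reduce
  I2: { [P' → P .] }  — accept
  I3: { [C → a . F], [F → . , P n], [F → .], [P → a .] }  — shift, 2 reduces
  I4: { [C → . a F], [F → , . P n], [P → . C], [P → . a], [P → .] }  — shift, reduce
  I5: { [C → a F .] }  — reduce
  I6: { [F → , P . n] }  — shift
  I7: { [F → , P n .] }  — reduce

I0 contains reduce item [P → .] and shift items [C → . a F], [P → . a] — shift-reduce conflict.
I3 contains reduce items [F → .], [P → a .] and shift item [F → . , P n] — shift-reduce conflict.
I4 contains reduce item [P → .] and shift items [C → . a F], [P → . a] — shift-reduce conflict.

Answer: Yes — I0: [P → .] vs [C → . a F]; I3: [F → .] vs [F → . , P n]; I4: [P → .] vs [C → . a F]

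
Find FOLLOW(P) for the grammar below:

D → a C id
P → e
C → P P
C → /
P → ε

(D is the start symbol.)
{ 'e', 'id' }

To compute FOLLOW(P), find every occurrence of P on a right-hand side N → α P β: add FIRST(β) \ {ε}, and if β is empty or nullable also add FOLLOW(N). Iterate to a fixed point.

In C → P P: P is followed by P, add FIRST(P) \ {ε} = { 'e' }
  P is nullable, so also add FOLLOW(C)
In C → P P: P is at the end, add FOLLOW(C)

The FOLLOW sets referred to above (computed the same way, to a fixed point):
  FOLLOW(C) = { 'id' }

Taking the union: FOLLOW(P) = { 'e', 'id' }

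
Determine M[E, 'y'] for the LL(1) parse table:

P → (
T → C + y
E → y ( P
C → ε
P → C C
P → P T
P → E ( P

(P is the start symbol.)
E → y ( P

To find M[E, 'y'], we find productions for E where 'y' is in the predict set (PREDICT(N → α) = (FIRST(α) \ {ε}) ∪ (FOLLOW(N) if α ⇒* ε)).

E → y ( P: PREDICT = { 'y' }
  'y' is in predict set, so this production goes in M[E, 'y']

M[E, 'y'] = E → y ( P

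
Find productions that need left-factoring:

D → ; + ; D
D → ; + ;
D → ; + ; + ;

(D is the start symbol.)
Left-factoring is needed when two productions for the same non-terminal
share a common prefix on the right-hand side.

Productions for D:
  D → ; + ; D
  D → ; + ;
  D → ; + ; + ;

Found common prefix '; + ;' in productions for D

Answer: Yes, D has productions with common prefix '; + ;'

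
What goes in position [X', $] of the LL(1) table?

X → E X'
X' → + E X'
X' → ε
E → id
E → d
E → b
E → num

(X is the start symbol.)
X' → ε

To find M[X', $], we find productions for X' where $ is in the predict set (PREDICT(N → α) = (FIRST(α) \ {ε}) ∪ (FOLLOW(N) if α ⇒* ε)).

Relevant sets:
  FOLLOW(X') = { $ }

X' → + E X': PREDICT = { '+' }
X' → ε: PREDICT = { $ }
  $ is in predict set, so this production goes in M[X', $]

M[X', $] = X' → ε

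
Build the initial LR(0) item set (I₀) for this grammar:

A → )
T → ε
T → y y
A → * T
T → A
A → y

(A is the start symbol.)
{ [A → . )], [A → . * T], [A → . y], [A' → . A] }

First, augment the grammar with A' → A
I₀ = CLOSURE({ [A' → . A] }):
  [A' → . A] has the dot before A: add [A → . )], [A → . * T], [A → . y]
No further items can be added.

I₀ = { [A → . )], [A → . * T], [A → . y], [A' → . A] }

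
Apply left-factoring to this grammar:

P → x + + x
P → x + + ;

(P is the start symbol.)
Left-factoring transforms A → αβ₁ | αβ₂ into A → αA' and A' → β₁ | β₂
(α is the longest common prefix among the alternatives). Repeat until
no nonterminal has two alternatives with a common prefix.

Round 1: P has alternatives sharing prefix 'x + +'. Introduce P': P → x + + P'
  Add: P' → x
  Add: P' → ;

No remaining common prefixes — done.

Resulting grammar:
P → x + + P'
P' → x
P' → ;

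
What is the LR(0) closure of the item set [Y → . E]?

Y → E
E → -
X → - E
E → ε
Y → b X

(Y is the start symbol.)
Start with: [Y → . E]
  [Y → . E] has the dot before E: add [E → . -], [E → .]
No further items can be added.

CLOSURE = { [E → . -], [E → .], [Y → . E] }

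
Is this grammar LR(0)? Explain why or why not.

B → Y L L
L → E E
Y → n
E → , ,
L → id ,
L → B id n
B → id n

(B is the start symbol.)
Yes, the grammar is LR(0)

A grammar is LR(0) if no state in the canonical LR(0) collection has:
  - both a shift item (dot before a terminal) and a complete item (shift-reduce conflict), or
  - two or more complete items (reduce-reduce conflict; the accept item [B' → B .] counts as a complete item here).

Augment with B' → B and build the canonical LR(0) collection (I0 = CLOSURE({[B' → . B]}), then GOTO on every symbol after a dot until no new states appear). It has 17 states:
  I0: { [B → . Y L L], [B → . id n], [B' → . B], [Y → . n] }  — shift
  I1: { [B' → B .] }  — accept
  I2: { [B → . Y L L], [B → . id n], [B → Y . L L], [E → . , ,], [L → . B id n], [L → . E E], [L → . id ,], [Y → . n] }  — shift
  I3: { [B → id . n] }  — shift
  I4: { [Y → n .] }  — reduce
  I5: { [B → id n .] }  — reduce
  I6: { [E → , . ,] }  — shift
  I7: { [L → B . id n] }  — shift
  I8: { [E → . , ,], [L → E . E] }  — shift
  I9: { [B → . Y L L], [B → . id n], [B → Y L . L], [E → . , ,], [L → . B id n], [L → . E E], [L → . id ,], [Y → . n] }  — shift
  I10: { [B → id . n], [L → id . ,] }  — shift
  I11: { [L → id , .] }  — reduce
  I12: { [B → Y L L .] }  — reduce
  I13: { [L → E E .] }  — reduce
  I14: { [L → B id . n] }  — shift
  I15: { [L → B id n .] }  — reduce
  I16: { [E → , , .] }  — reduce

Every state is either a pure shift/goto state or contains exactly one complete item and nothing to shift — no conflicts. The grammar is LR(0).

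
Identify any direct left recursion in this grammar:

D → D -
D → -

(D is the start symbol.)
Direct left recursion occurs when N → N α for some non-terminal N (the right-hand side begins with the left-hand side itself).

D → D -: LEFT RECURSIVE (starts with D)
D → -: starts with '-'

The grammar has direct left recursion on: D.

Answer: Yes, D is left-recursive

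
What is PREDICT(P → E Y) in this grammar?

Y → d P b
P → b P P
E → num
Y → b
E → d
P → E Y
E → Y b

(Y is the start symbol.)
{ 'b', 'd', 'num' }

PREDICT(P → E Y) = (FIRST(RHS) \ {ε}) ∪ (FOLLOW(P) if ε ∈ FIRST(RHS), i.e. RHS ⇒* ε)
FIRST(E) = { 'b', 'd', 'num' }
FIRST(E Y) = { 'b', 'd', 'num' }
ε ∉ FIRST(E Y), so FOLLOW(P) is not added.
PREDICT(P → E Y) = { 'b', 'd', 'num' }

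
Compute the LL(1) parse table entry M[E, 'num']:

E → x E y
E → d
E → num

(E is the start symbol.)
To find M[E, 'num'], we find productions for E where 'num' is in the predict set (PREDICT(N → α) = (FIRST(α) \ {ε}) ∪ (FOLLOW(N) if α ⇒* ε)).

E → x E y: PREDICT = { 'x' }
E → d: PREDICT = { 'd' }
E → num: PREDICT = { 'num' }
  'num' is in predict set, so this production goes in M[E, 'num']

M[E, 'num'] = E → num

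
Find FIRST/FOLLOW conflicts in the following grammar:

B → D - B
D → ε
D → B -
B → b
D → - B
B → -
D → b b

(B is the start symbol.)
Yes. D → B '-' with FOLLOW(D) on { '-' }; D → '-' B with FOLLOW(D) on { '-' }

Nullable non-terminals: D.
FIRST sets used below: FIRST(B) = { '-', 'b' }

D: nullable alternative(s) D → ε; FOLLOW(D) = { '-' }
  D → ε: FIRST \ {ε} = { } — this is the only nullable alternative, skip
  D → B -: FIRST \ {ε} = { '-', 'b' } — overlaps FOLLOW(D) on { '-' }: CONFLICT
  D → - B: FIRST \ {ε} = { '-' } — overlaps FOLLOW(D) on { '-' }: CONFLICT
  D → b b: FIRST \ {ε} = { 'b' } — disjoint from FOLLOW(D)

B has no nullable alternative, so no FIRST/FOLLOW check is needed there.

So the grammar has 2 FIRST/FOLLOW conflicts (marked CONFLICT above).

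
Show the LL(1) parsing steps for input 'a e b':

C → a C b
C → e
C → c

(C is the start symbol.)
Stack is shown with the top on the left.

Stack    Input    Action
------------------------
C $      a e b $  output C → a C b
a C b $  a e b $  match 'a'
C b $    e b $    output C → e
e b $    e b $    match 'e'
b $      b $      match 'b'
$        $        accept

The string is accepted.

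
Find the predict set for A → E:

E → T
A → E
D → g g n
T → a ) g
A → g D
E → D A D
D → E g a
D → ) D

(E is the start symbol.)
{ ')', 'a', 'g' }

PREDICT(A → E) = (FIRST(RHS) \ {ε}) ∪ (FOLLOW(A) if ε ∈ FIRST(RHS), i.e. RHS ⇒* ε)
FIRST(E) = { ')', 'a', 'g' }
FIRST(E) = { ')', 'a', 'g' }
ε ∉ FIRST(E), so FOLLOW(A) is not added.
PREDICT(A → E) = { ')', 'a', 'g' }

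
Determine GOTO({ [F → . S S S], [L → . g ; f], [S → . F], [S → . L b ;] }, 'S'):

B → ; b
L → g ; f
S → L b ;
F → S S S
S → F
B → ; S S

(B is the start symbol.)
{ [F → . S S S], [F → S . S S], [L → . g ; f], [S → . F], [S → . L b ;] }

GOTO(I, 'S') = CLOSURE({ [A → αX.β] : [A → α.Xβ] ∈ I, X = 'S' })

Items with dot before 'S', with the dot advanced:
  [F → . S S S] → [F → S . S S]
Closure of the advanced items:
  [F → S . S S] has the dot before S: add [S → . L b ;], [S → . F]
  [S → . L b ;] has the dot before L: add [L → . g ; f]
  [S → . F] has the dot before F: add [F → . S S S]

GOTO = { [F → . S S S], [F → S . S S], [L → . g ; f], [S → . F], [S → . L b ;] }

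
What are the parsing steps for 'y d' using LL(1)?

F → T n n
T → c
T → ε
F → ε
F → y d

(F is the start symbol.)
LL(1) parsing maintains a stack (initially the start symbol over $) and the input. At each step: if the stack top is a terminal, match it against the current input token; if it is a non-terminal N, replace it with the RHS of M[N, lookahead] (the unique production whose predict set contains the lookahead).

Stack is shown with the top on the left.

Stack  Input  Action
--------------------
F $    y d $  output F → y d
y d $  y d $  match 'y'
d $    d $    match 'd'
$      $      accept

The string is accepted.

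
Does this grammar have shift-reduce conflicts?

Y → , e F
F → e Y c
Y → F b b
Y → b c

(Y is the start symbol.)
No shift-reduce conflicts

A shift-reduce conflict occurs when an LR(0) state has both:
  - a complete (reduce) item [A → α .] (dot at the end), and
  - a shift item [B → β . c γ] (dot before a terminal).

Augment with Y' → Y and build the canonical LR(0) collection (I0 = CLOSURE({[Y' → . Y]}), then GOTO on every symbol after a dot until no new states appear). It has 13 states:
  I0: { [F → . e Y c], [Y → . , e F], [Y → . F b b], [Y → . b c], [Y' → . Y] }  — shift
  I1: { [Y → , . e F] }  — shift
  I2: { [Y → F . b b] }  — shift
  I3: { [Y' → Y .] }  — accept
  I4: { [Y → b . c] }  — shift
  I5: { [F → . e Y c], [F → e . Y c], [Y → . , e F], [Y → . F b b], [Y → . b c] }  — shift
  I6: { [F → e Y . c] }  — shift
  I7: { [F → e Y c .] }  — reduce
  I8: { [Y → b c .] }  — reduce
  I9: { [Y → F b . b] }  — shift
  I10: { [Y → F b b .] }  — reduce
  I11: { [F → . e Y c], [Y → , e . F] }  — shift
  I12: { [Y → , e F .] }  — reduce

No state contains both a complete item and a shift item.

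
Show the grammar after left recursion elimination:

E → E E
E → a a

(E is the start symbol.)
E is directly left-recursive. The standard transformation for
  A → A α₁ | ... | A α_m | β₁ | ... | β_n
is
  A  → β₁ A' | ... | β_n A'
  A' → α₁ A' | ... | α_m A' | ε

E → a a becomes E → a a E'
E → E E becomes E' → E E'
Add E' → ε

Resulting grammar:
E → a a E'
E' → E E'
E' → ε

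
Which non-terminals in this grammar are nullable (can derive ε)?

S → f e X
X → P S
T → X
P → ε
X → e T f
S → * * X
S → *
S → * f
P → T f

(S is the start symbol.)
{ 'P' }

A non-terminal is nullable if it can derive ε (the empty string): either it has an ε-production, or it has a production whose right-hand side consists entirely of nullable non-terminals.

ε-productions: P → ε
So P is immediately nullable.
No further non-terminal can be added: every production for the remaining non-terminals contains a terminal or a non-nullable non-terminal.
Nullable = { 'P' }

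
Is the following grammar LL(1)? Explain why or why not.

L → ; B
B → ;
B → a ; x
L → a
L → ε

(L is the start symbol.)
A grammar is LL(1) if for each non-terminal N with multiple productions, the predict sets of those productions are pairwise disjoint, where PREDICT(N → α) = (FIRST(α) \ {ε}) ∪ (FOLLOW(N) if α ⇒* ε).

Relevant sets:
  FOLLOW(L) = { $ }

For L:
  PREDICT(L → ';' B) = { ';' }
  PREDICT(L → a) = { 'a' }
  PREDICT(L → ε) = { $ }
For B:
  PREDICT(B → ';') = { ';' }
  PREDICT(B → a ';' x) = { 'a' }

All predict sets are disjoint. The grammar IS LL(1).

Answer: Yes, the grammar is LL(1).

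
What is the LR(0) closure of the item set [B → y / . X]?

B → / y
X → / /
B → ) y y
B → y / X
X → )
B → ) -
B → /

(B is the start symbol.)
{ [B → y / . X], [X → . )], [X → . / /] }

Start with: [B → y / . X]
  [B → y / . X] has the dot before X: add [X → . / /], [X → . )]
No further items can be added.

CLOSURE = { [B → y / . X], [X → . )], [X → . / /] }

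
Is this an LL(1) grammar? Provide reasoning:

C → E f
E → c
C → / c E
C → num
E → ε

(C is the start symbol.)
Yes, the grammar is LL(1).

A grammar is LL(1) if for each non-terminal N with multiple productions, the predict sets of those productions are pairwise disjoint, where PREDICT(N → α) = (FIRST(α) \ {ε}) ∪ (FOLLOW(N) if α ⇒* ε).

Relevant sets:
  FIRST(E) = { 'c', ε }
  FOLLOW(E) = { $, 'f' }

For C:
  PREDICT(C → E f) = { 'c', 'f' }
  PREDICT(C → '/' c E) = { '/' }
  PREDICT(C → num) = { 'num' }
For E:
  PREDICT(E → c) = { 'c' }
  PREDICT(E → ε) = { $, 'f' }

All predict sets are disjoint. The grammar IS LL(1).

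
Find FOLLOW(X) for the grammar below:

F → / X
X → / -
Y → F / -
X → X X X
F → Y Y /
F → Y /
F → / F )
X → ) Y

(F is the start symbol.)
To compute FOLLOW(X), find every occurrence of X on a right-hand side N → α X β: add FIRST(β) \ {ε}, and if β is empty or nullable also add FOLLOW(N). Iterate to a fixed point.

In F → / X: X is at the end, add FOLLOW(F)
In X → X X X: X is followed by X X, add FIRST(X X) \ {ε} = { ')', '/' }
In X → X X X: X is followed by X, add FIRST(X) \ {ε} = { ')', '/' }
In X → X X X: X is at the end; this adds FOLLOW(X) to itself — nothing new

The FOLLOW sets referred to above (computed the same way, to a fixed point):
  FOLLOW(F) = { $, ')', '/' }

Taking the union: FOLLOW(X) = { $, ')', '/' }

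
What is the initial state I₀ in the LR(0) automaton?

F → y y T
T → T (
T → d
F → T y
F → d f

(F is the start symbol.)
{ [F → . T y], [F → . d f], [F → . y y T], [F' → . F], [T → . T (], [T → . d] }

First, augment the grammar with F' → F
I₀ = CLOSURE({ [F' → . F] }):
  [F' → . F] has the dot before F: add [F → . y y T], [F → . T y], [F → . d f]
  [F → . T y] has the dot before T: add [T → . T (], [T → . d]
No further items can be added.

I₀ = { [F → . T y], [F → . d f], [F → . y y T], [F' → . F], [T → . T (], [T → . d] }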